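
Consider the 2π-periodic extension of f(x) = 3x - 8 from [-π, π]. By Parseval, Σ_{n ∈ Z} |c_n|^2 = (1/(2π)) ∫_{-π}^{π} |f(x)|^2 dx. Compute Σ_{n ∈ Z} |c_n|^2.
Σ |c_n|^2 = 3π^2 + 64

Expand and integrate term by term over [-π, π]:
  ∫ (3x)^2 dx = 9·(2π^3/3); ∫ 2·3·(-8)·x dx = 0 (odd integrand); ∫ (-8)^2 dx = 64·2π.
So (1/(2π)) ∫_{-π}^{π} (3x - 8)^2 dx = 9π^2/3 + 64 = 3π^2 + 64.
Parseval ⇒ Σ |c_n|^2 = 3π^2 + 64.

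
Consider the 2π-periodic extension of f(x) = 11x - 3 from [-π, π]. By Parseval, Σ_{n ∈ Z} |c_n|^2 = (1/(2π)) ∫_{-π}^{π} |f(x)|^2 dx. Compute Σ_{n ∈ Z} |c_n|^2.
Σ |c_n|^2 = 121π^2/3 + 9

Expand and integrate term by term over [-π, π]:
  ∫ (11x)^2 dx = 121·(2π^3/3); ∫ 2·11·(-3)·x dx = 0 (odd integrand); ∫ (-3)^2 dx = 9·2π.
So (1/(2π)) ∫_{-π}^{π} (11x - 3)^2 dx = 121π^2/3 + 9 = 121π^2/3 + 9.
Parseval ⇒ Σ |c_n|^2 = 121π^2/3 + 9.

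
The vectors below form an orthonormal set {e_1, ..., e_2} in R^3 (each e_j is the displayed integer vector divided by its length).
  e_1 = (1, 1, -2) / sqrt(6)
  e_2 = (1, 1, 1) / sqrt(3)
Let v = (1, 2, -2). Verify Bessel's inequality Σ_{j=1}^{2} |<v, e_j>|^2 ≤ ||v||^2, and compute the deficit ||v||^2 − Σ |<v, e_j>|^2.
Σ |<v, e_j>|^2 = 17/2; ||v||^2 = 9; deficit = 1/2

Write each e_j = u_j / sqrt(<u_j, u_j>) where u_j is the displayed integer vector. Then <v, e_j> = <v, u_j> / sqrt(<u_j, u_j>), so |<v, e_j>|^2 = <v, u_j>^2 / <u_j, u_j>.
Coefficients: <v, e_1> = 7/sqrt(6), <v, e_2> = 1/sqrt(3).
Square and sum: Σ |<v, e_j>|^2 = 17/2.
Compute ||v||^2 = v·v = 9.
Deficit = 9 − 17/2 = 1/2 ≥ 0, confirming Bessel's inequality. (The deficit equals ||v − Σ <v,e_j> e_j||^2, the squared distance from v to span{e_j}.)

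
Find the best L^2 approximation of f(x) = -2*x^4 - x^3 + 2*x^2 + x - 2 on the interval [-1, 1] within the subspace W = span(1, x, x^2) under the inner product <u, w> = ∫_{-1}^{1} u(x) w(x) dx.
g(x) = 2*x^2/7 + 2*x/5 - 64/35

The best approximation g ∈ W is the orthogonal projection of f onto W. Writing g = a_0 + a_1 x + a_2 x^2, the coefficients solve the normal equations G · a = b where
  G_{ij} = <φ_i, φ_j> and b_i = <f, φ_i>, with φ_0 = 1, φ_1 = x, φ_2 = x^2.
G =
  [2, 0, 2/3]
  [0, 2/3, 0]
  [2/3, 0, 2/5],
b = (-52/15, 4/15, -116/105).
Solving gives a_0 = -64/35, a_1 = 2/5, a_2 = 2/7, so
  g(x) = 2*x^2/7 + 2*x/5 - 64/35.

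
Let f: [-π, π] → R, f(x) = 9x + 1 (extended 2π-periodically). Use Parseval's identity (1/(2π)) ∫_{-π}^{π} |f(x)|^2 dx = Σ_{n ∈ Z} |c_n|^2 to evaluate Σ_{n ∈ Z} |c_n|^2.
Σ |c_n|^2 = 27π^2 + 1

Expand and integrate term by term over [-π, π]:
  ∫ (9x)^2 dx = 81·(2π^3/3); ∫ 2·9·(1)·x dx = 0 (odd integrand); ∫ 1^2 dx = 1·2π.
So (1/(2π)) ∫_{-π}^{π} (9x + 1)^2 dx = 81π^2/3 + 1 = 27π^2 + 1.
Parseval ⇒ Σ |c_n|^2 = 27π^2 + 1.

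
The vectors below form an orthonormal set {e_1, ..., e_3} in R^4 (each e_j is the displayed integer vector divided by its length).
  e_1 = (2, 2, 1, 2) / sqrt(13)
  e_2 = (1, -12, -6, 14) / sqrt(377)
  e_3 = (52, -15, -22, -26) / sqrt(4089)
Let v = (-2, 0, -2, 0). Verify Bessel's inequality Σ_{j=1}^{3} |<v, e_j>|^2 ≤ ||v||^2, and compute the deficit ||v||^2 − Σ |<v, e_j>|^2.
Σ |<v, e_j>|^2 = 184/47; ||v||^2 = 8; deficit = 192/47

Write each e_j = u_j / sqrt(<u_j, u_j>) where u_j is the displayed integer vector. Then <v, e_j> = <v, u_j> / sqrt(<u_j, u_j>), so |<v, e_j>|^2 = <v, u_j>^2 / <u_j, u_j>.
Coefficients: <v, e_1> = -6/sqrt(13), <v, e_2> = 10/sqrt(377), <v, e_3> = -60/sqrt(4089).
Square and sum: Σ |<v, e_j>|^2 = 184/47.
Compute ||v||^2 = v·v = 8.
Deficit = 8 − 184/47 = 192/47 ≥ 0, confirming Bessel's inequality. (The deficit equals ||v − Σ <v,e_j> e_j||^2, the squared distance from v to span{e_j}.)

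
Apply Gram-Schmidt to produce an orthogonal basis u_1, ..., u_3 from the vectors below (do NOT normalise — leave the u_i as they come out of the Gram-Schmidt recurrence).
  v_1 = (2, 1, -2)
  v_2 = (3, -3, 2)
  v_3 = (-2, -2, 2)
Orthogonal basis:
  u_1 = (2, 1, -2)
  u_2 = (29/9, -26/9, 16/9)
  u_3 = (-40/197, -100/197, -90/197)

Apply the Gram-Schmidt recurrence
  u_1 = v_1
  u_i = v_i − Σ_{j<i} ((v_i · u_j) / (u_j · u_j)) · u_j.

Step by step this gives:
  u_1 = (2, 1, -2)
  u_2 = (29/9, -26/9, 16/9)
  u_3 = (-40/197, -100/197, -90/197)

Orthogonality check:
  u_2 · u_1 = 0 (should be 0)
  u_3 · u_1 = 0 (should be 0)
  u_3 · u_2 = 0 (should be 0)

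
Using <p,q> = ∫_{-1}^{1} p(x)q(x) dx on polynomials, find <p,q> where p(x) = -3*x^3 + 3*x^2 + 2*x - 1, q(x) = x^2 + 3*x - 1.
<p,q> = 14/15

Expand the product: p(x)·q(x) = -3*x^5 - 6*x^4 + 14*x^3 + 2*x^2 - 5*x + 1.
∫_{-1}^{1} of each monomial x^k gives [2/(k+1) if k even, 0 if k odd]. Integrating term-by-term (or equivalently evaluating the antiderivative F(x) = -x^6/2 - 6*x^5/5 + 7*x^4/2 + 2*x^3/3 - 5*x^2/2 + x at the endpoints):
  F(1) − F(−1) = 29/30 − (1/30) = 14/15.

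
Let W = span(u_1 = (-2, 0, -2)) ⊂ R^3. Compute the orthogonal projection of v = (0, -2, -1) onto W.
proj_W(v) = (-1/2, 0, -1/2)

Set up U = [u_1 | ... | u_1] ∈ R^(3×1). The projector onto W = col(U) is P = U (U^T U)^(-1) U^T.
Compute U^T U =
  [8],
and U^T v = (2).
Solve U^T U · c = U^T v for the coefficients: c = (1/4). The projection is proj_W(v) = U c.
Check: (v - proj_W(v)) · u_1 = 0  (should be 0).
Result: proj_W(v) = (-1/2, 0, -1/2).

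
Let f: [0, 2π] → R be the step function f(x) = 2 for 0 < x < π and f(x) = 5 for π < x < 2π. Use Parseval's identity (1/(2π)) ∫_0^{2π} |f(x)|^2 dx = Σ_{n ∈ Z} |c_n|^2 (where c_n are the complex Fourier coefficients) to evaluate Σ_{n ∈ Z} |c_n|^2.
Σ |c_n|^2 = 29/2

Parseval equates the L^2 energy of f (normalised by 1/(2π)) with the ℓ^2 sum of its Fourier coefficients: (1/(2π)) ∫_0^{2π} |f|^2 = Σ |c_n|^2.
Compute the left side: (1/(2π)) [∫_0^π 2^2 dx + ∫_π^{2π} 5^2 dx] = (1/(2π)) · (4π + 25π) = (4 + 25)/2 = 29/2.
So Σ_{n ∈ Z} |c_n|^2 = 29/2.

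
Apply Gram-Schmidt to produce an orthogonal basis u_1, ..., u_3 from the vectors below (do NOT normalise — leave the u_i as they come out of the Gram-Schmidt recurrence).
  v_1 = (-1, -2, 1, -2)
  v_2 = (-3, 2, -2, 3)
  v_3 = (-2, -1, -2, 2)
Orthogonal basis:
  u_1 = (-1, -2, 1, -2)
  u_2 = (-39/10, 1/5, -11/10, 6/5)
  u_3 = (82/179, -275/179, -188/179, 140/179)

Apply the Gram-Schmidt recurrence
  u_1 = v_1
  u_i = v_i − Σ_{j<i} ((v_i · u_j) / (u_j · u_j)) · u_j.

Step by step this gives:
  u_1 = (-1, -2, 1, -2)
  u_2 = (-39/10, 1/5, -11/10, 6/5)
  u_3 = (82/179, -275/179, -188/179, 140/179)

Orthogonality check:
  u_2 · u_1 = 0 (should be 0)
  u_3 · u_1 = 0 (should be 0)
  u_3 · u_2 = 0 (should be 0)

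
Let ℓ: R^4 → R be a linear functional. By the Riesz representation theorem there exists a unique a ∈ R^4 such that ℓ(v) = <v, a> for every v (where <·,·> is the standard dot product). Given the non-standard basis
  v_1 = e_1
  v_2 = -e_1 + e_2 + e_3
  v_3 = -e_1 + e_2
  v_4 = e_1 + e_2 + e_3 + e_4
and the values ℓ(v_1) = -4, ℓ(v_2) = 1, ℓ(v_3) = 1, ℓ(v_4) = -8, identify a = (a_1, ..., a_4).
a = (-4, -3, 0, -1)

Write a = (a_1, ..., a_4) in the standard basis. For each basis vector v_i, ℓ(v_i) = <v_i, a> is a linear equation in the a_j's. Collect the n equations into a matrix system V a = ℓ, where row i of V is v_i (expressed in the standard basis). Since V is invertible (lower-triangular with 1s on the diagonal, up to permutation), solve by back-substitution:
  V =
[[1, 0, 0, 0],
 [-1, 1, 1, 0],
 [-1, 1, 0, 0],
 [1, 1, 1, 1]]
  V a = (-4, 1, 1, -8)
Solving gives a = (-4, -3, 0, -1).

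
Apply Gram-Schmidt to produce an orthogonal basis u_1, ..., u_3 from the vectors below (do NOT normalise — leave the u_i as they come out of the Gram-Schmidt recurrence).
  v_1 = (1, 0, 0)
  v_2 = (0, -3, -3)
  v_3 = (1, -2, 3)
Orthogonal basis:
  u_1 = (1, 0, 0)
  u_2 = (0, -3, -3)
  u_3 = (0, -5/2, 5/2)

Apply the Gram-Schmidt recurrence
  u_1 = v_1
  u_i = v_i − Σ_{j<i} ((v_i · u_j) / (u_j · u_j)) · u_j.

Step by step this gives:
  u_1 = (1, 0, 0)
  u_2 = (0, -3, -3)
  u_3 = (0, -5/2, 5/2)

Orthogonality check:
  u_2 · u_1 = 0 (should be 0)
  u_3 · u_1 = 0 (should be 0)
  u_3 · u_2 = 0 (should be 0)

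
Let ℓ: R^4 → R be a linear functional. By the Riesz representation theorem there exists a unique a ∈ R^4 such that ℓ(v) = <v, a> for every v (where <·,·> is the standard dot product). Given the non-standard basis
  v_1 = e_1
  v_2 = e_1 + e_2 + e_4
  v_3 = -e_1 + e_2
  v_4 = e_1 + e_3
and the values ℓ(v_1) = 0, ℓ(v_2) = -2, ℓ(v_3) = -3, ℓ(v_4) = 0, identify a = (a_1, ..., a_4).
a = (0, -3, 0, 1)

Write a = (a_1, ..., a_4) in the standard basis. For each basis vector v_i, ℓ(v_i) = <v_i, a> is a linear equation in the a_j's. Collect the n equations into a matrix system V a = ℓ, where row i of V is v_i (expressed in the standard basis). Since V is invertible (lower-triangular with 1s on the diagonal, up to permutation), solve by back-substitution:
  V =
[[1, 0, 0, 0],
 [1, 1, 0, 1],
 [-1, 1, 0, 0],
 [1, 0, 1, 0]]
  V a = (0, -2, -3, 0)
Solving gives a = (0, -3, 0, 1).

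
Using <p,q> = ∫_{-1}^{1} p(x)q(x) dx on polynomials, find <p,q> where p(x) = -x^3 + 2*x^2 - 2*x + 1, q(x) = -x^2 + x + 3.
<p,q> = 34/5

Expand the product: p(x)·q(x) = x^5 - 3*x^4 + x^3 + 3*x^2 - 5*x + 3.
∫_{-1}^{1} of each monomial x^k gives [2/(k+1) if k even, 0 if k odd]. Integrating term-by-term (or equivalently evaluating the antiderivative F(x) = x^6/6 - 3*x^5/5 + x^4/4 + x^3 - 5*x^2/2 + 3*x at the endpoints):
  F(1) − F(−1) = 79/60 − (-329/60) = 34/5.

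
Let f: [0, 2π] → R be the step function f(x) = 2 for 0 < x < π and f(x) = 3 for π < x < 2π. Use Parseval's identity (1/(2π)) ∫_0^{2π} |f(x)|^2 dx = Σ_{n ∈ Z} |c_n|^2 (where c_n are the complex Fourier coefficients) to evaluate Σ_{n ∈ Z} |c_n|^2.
Σ |c_n|^2 = 13/2

Parseval equates the L^2 energy of f (normalised by 1/(2π)) with the ℓ^2 sum of its Fourier coefficients: (1/(2π)) ∫_0^{2π} |f|^2 = Σ |c_n|^2.
Compute the left side: (1/(2π)) [∫_0^π 2^2 dx + ∫_π^{2π} 3^2 dx] = (1/(2π)) · (4π + 9π) = (4 + 9)/2 = 13/2.
So Σ_{n ∈ Z} |c_n|^2 = 13/2.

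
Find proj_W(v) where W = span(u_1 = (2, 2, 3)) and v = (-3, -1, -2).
proj_W(v) = (-28/17, -28/17, -42/17)

Set up U = [u_1 | ... | u_1] ∈ R^(3×1). The projector onto W = col(U) is P = U (U^T U)^(-1) U^T.
Compute U^T U =
  [17],
and U^T v = (-14).
Solve U^T U · c = U^T v for the coefficients: c = (-14/17). The projection is proj_W(v) = U c.
Check: (v - proj_W(v)) · u_1 = 0  (should be 0).
Result: proj_W(v) = (-28/17, -28/17, -42/17).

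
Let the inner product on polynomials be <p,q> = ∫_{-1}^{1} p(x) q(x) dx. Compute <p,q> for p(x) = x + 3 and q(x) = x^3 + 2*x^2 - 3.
<p,q> = -68/5

Expand the product: p(x)·q(x) = x^4 + 5*x^3 + 6*x^2 - 3*x - 9.
∫_{-1}^{1} of each monomial x^k gives [2/(k+1) if k even, 0 if k odd]. Integrating term-by-term (or equivalently evaluating the antiderivative F(x) = x^5/5 + 5*x^4/4 + 2*x^3 - 3*x^2/2 - 9*x at the endpoints):
  F(1) − F(−1) = -141/20 − (131/20) = -68/5.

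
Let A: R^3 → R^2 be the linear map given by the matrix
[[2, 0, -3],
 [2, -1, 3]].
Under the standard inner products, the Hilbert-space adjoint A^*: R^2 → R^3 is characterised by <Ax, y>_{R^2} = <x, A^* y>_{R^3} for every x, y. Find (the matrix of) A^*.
A^* = A^T =
[[2, 2],
 [0, -1],
 [-3, 3]]

For real matrices with standard dot products, the defining identity <Ax, y> = <x, A^* y> gives (Ax)^T y = x^T (A^*) y, i.e. x^T A^T y = x^T (A^*) y. Since this holds for all x, y, we must have A^* = A^T. Therefore
A^* =
[[2, 2],
 [0, -1],
 [-3, 3]].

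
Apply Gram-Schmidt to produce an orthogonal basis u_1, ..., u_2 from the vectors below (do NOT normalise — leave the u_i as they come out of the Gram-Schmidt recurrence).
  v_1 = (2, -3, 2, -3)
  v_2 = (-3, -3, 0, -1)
Orthogonal basis:
  u_1 = (2, -3, 2, -3)
  u_2 = (-45/13, -30/13, -6/13, -4/13)

Apply the Gram-Schmidt recurrence
  u_1 = v_1
  u_i = v_i − Σ_{j<i} ((v_i · u_j) / (u_j · u_j)) · u_j.

Step by step this gives:
  u_1 = (2, -3, 2, -3)
  u_2 = (-45/13, -30/13, -6/13, -4/13)

Orthogonality check:
  u_2 · u_1 = 0 (should be 0)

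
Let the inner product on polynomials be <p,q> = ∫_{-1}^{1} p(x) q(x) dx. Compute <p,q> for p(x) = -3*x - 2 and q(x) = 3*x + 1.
<p,q> = -10

Expand the product: p(x)·q(x) = -9*x^2 - 9*x - 2.
∫_{-1}^{1} of each monomial x^k gives [2/(k+1) if k even, 0 if k odd]. Integrating term-by-term (or equivalently evaluating the antiderivative F(x) = -3*x^3 - 9*x^2/2 - 2*x at the endpoints):
  F(1) − F(−1) = -19/2 − (1/2) = -10.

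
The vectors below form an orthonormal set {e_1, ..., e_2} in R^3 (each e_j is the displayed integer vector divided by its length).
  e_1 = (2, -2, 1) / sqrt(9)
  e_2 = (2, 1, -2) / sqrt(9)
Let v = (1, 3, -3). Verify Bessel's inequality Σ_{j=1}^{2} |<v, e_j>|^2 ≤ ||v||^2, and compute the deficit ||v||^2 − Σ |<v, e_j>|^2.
Σ |<v, e_j>|^2 = 170/9; ||v||^2 = 19; deficit = 1/9

Write each e_j = u_j / sqrt(<u_j, u_j>) where u_j is the displayed integer vector. Then <v, e_j> = <v, u_j> / sqrt(<u_j, u_j>), so |<v, e_j>|^2 = <v, u_j>^2 / <u_j, u_j>.
Coefficients: <v, e_1> = -7/sqrt(9), <v, e_2> = 11/sqrt(9).
Square and sum: Σ |<v, e_j>|^2 = 170/9.
Compute ||v||^2 = v·v = 19.
Deficit = 19 − 170/9 = 1/9 ≥ 0, confirming Bessel's inequality. (The deficit equals ||v − Σ <v,e_j> e_j||^2, the squared distance from v to span{e_j}.)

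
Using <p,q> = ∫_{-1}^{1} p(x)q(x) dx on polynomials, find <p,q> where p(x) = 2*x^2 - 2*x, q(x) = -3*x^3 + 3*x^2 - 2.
<p,q> = 32/15

Expand the product: p(x)·q(x) = -6*x^5 + 12*x^4 - 6*x^3 - 4*x^2 + 4*x.
∫_{-1}^{1} of each monomial x^k gives [2/(k+1) if k even, 0 if k odd]. Integrating term-by-term (or equivalently evaluating the antiderivative F(x) = -x^6 + 12*x^5/5 - 3*x^4/2 - 4*x^3/3 + 2*x^2 at the endpoints):
  F(1) − F(−1) = 17/30 − (-47/30) = 32/15.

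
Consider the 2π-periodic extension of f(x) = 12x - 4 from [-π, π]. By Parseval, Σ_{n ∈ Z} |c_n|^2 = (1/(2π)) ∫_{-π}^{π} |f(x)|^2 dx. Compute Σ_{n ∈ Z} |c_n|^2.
Σ |c_n|^2 = 48π^2 + 16

Expand and integrate term by term over [-π, π]:
  ∫ (12x)^2 dx = 144·(2π^3/3); ∫ 2·12·(-4)·x dx = 0 (odd integrand); ∫ (-4)^2 dx = 16·2π.
So (1/(2π)) ∫_{-π}^{π} (12x - 4)^2 dx = 144π^2/3 + 16 = 48π^2 + 16.
Parseval ⇒ Σ |c_n|^2 = 48π^2 + 16.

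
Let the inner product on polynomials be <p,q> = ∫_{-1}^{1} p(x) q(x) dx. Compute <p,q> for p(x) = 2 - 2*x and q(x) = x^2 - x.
<p,q> = 8/3

Expand the product: p(x)·q(x) = -2*x^3 + 4*x^2 - 2*x.
∫_{-1}^{1} of each monomial x^k gives [2/(k+1) if k even, 0 if k odd]. Integrating term-by-term (or equivalently evaluating the antiderivative F(x) = -x^4/2 + 4*x^3/3 - x^2 at the endpoints):
  F(1) − F(−1) = -1/6 − (-17/6) = 8/3.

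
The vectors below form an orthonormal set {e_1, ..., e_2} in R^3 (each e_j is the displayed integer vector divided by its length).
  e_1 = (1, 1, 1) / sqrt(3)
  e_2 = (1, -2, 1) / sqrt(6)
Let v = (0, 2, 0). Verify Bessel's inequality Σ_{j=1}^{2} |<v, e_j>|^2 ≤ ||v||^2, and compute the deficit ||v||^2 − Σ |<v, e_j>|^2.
Σ |<v, e_j>|^2 = 4; ||v||^2 = 4; deficit = 0

Write each e_j = u_j / sqrt(<u_j, u_j>) where u_j is the displayed integer vector. Then <v, e_j> = <v, u_j> / sqrt(<u_j, u_j>), so |<v, e_j>|^2 = <v, u_j>^2 / <u_j, u_j>.
Coefficients: <v, e_1> = 2/sqrt(3), <v, e_2> = -4/sqrt(6).
Square and sum: Σ |<v, e_j>|^2 = 4.
Compute ||v||^2 = v·v = 4.
Deficit = 4 − 4 = 0 ≥ 0, confirming Bessel's inequality. (The deficit equals ||v − Σ <v,e_j> e_j||^2, the squared distance from v to span{e_j}.)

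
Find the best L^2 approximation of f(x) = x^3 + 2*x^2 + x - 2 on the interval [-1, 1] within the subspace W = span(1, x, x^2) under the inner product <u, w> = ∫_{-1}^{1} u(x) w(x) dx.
g(x) = 2*x^2 + 8*x/5 - 2

The best approximation g ∈ W is the orthogonal projection of f onto W. Writing g = a_0 + a_1 x + a_2 x^2, the coefficients solve the normal equations G · a = b where
  G_{ij} = <φ_i, φ_j> and b_i = <f, φ_i>, with φ_0 = 1, φ_1 = x, φ_2 = x^2.
G =
  [2, 0, 2/3]
  [0, 2/3, 0]
  [2/3, 0, 2/5],
b = (-8/3, 16/15, -8/15).
Solving gives a_0 = -2, a_1 = 8/5, a_2 = 2, so
  g(x) = 2*x^2 + 8*x/5 - 2.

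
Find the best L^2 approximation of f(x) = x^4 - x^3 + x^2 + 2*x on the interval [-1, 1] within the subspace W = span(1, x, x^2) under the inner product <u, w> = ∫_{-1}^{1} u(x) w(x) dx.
g(x) = 13*x^2/7 + 7*x/5 - 3/35

The best approximation g ∈ W is the orthogonal projection of f onto W. Writing g = a_0 + a_1 x + a_2 x^2, the coefficients solve the normal equations G · a = b where
  G_{ij} = <φ_i, φ_j> and b_i = <f, φ_i>, with φ_0 = 1, φ_1 = x, φ_2 = x^2.
G =
  [2, 0, 2/3]
  [0, 2/3, 0]
  [2/3, 0, 2/5],
b = (16/15, 14/15, 24/35).
Solving gives a_0 = -3/35, a_1 = 7/5, a_2 = 13/7, so
  g(x) = 13*x^2/7 + 7*x/5 - 3/35.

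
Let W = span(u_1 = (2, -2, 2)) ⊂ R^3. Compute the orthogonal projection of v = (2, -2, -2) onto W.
proj_W(v) = (2/3, -2/3, 2/3)

Set up U = [u_1 | ... | u_1] ∈ R^(3×1). The projector onto W = col(U) is P = U (U^T U)^(-1) U^T.
Compute U^T U =
  [12],
and U^T v = (4).
Solve U^T U · c = U^T v for the coefficients: c = (1/3). The projection is proj_W(v) = U c.
Check: (v - proj_W(v)) · u_1 = 0  (should be 0).
Result: proj_W(v) = (2/3, -2/3, 2/3).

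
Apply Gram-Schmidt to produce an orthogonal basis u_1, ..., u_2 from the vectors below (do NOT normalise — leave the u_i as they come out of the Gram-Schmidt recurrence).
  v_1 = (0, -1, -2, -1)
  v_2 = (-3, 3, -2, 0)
Orthogonal basis:
  u_1 = (0, -1, -2, -1)
  u_2 = (-3, 19/6, -5/3, 1/6)

Apply the Gram-Schmidt recurrence
  u_1 = v_1
  u_i = v_i − Σ_{j<i} ((v_i · u_j) / (u_j · u_j)) · u_j.

Step by step this gives:
  u_1 = (0, -1, -2, -1)
  u_2 = (-3, 19/6, -5/3, 1/6)

Orthogonality check:
  u_2 · u_1 = 0 (should be 0)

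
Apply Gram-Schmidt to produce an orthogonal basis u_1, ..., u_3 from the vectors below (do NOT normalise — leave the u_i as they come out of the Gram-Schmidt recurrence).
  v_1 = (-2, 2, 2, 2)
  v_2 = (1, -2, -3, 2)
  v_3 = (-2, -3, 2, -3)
Orthogonal basis:
  u_1 = (-2, 2, 2, 2)
  u_2 = (0, -1, -2, 3)
  u_3 = (-5/2, -45/14, 15/14, -5/14)

Apply the Gram-Schmidt recurrence
  u_1 = v_1
  u_i = v_i − Σ_{j<i} ((v_i · u_j) / (u_j · u_j)) · u_j.

Step by step this gives:
  u_1 = (-2, 2, 2, 2)
  u_2 = (0, -1, -2, 3)
  u_3 = (-5/2, -45/14, 15/14, -5/14)

Orthogonality check:
  u_2 · u_1 = 0 (should be 0)
  u_3 · u_1 = 0 (should be 0)
  u_3 · u_2 = 0 (should be 0)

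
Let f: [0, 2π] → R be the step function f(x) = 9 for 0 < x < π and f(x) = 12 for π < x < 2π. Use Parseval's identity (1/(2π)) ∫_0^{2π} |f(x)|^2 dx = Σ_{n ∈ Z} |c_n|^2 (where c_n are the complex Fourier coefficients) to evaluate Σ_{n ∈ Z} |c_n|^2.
Σ |c_n|^2 = 225/2

Parseval equates the L^2 energy of f (normalised by 1/(2π)) with the ℓ^2 sum of its Fourier coefficients: (1/(2π)) ∫_0^{2π} |f|^2 = Σ |c_n|^2.
Compute the left side: (1/(2π)) [∫_0^π 9^2 dx + ∫_π^{2π} 12^2 dx] = (1/(2π)) · (81π + 144π) = (81 + 144)/2 = 225/2.
So Σ_{n ∈ Z} |c_n|^2 = 225/2.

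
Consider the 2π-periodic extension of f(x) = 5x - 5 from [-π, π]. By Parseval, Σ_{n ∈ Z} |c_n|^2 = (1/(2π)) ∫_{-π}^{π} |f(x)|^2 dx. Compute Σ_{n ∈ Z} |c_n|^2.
Σ |c_n|^2 = 25π^2/3 + 25

Expand and integrate term by term over [-π, π]:
  ∫ (5x)^2 dx = 25·(2π^3/3); ∫ 2·5·(-5)·x dx = 0 (odd integrand); ∫ (-5)^2 dx = 25·2π.
So (1/(2π)) ∫_{-π}^{π} (5x - 5)^2 dx = 25π^2/3 + 25 = 25π^2/3 + 25.
Parseval ⇒ Σ |c_n|^2 = 25π^2/3 + 25.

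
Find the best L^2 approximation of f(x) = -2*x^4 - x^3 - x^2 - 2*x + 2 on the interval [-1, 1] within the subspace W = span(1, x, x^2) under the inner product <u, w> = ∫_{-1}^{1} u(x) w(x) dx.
g(x) = -19*x^2/7 - 13*x/5 + 76/35

The best approximation g ∈ W is the orthogonal projection of f onto W. Writing g = a_0 + a_1 x + a_2 x^2, the coefficients solve the normal equations G · a = b where
  G_{ij} = <φ_i, φ_j> and b_i = <f, φ_i>, with φ_0 = 1, φ_1 = x, φ_2 = x^2.
G =
  [2, 0, 2/3]
  [0, 2/3, 0]
  [2/3, 0, 2/5],
b = (38/15, -26/15, 38/105).
Solving gives a_0 = 76/35, a_1 = -13/5, a_2 = -19/7, so
  g(x) = -19*x^2/7 - 13*x/5 + 76/35.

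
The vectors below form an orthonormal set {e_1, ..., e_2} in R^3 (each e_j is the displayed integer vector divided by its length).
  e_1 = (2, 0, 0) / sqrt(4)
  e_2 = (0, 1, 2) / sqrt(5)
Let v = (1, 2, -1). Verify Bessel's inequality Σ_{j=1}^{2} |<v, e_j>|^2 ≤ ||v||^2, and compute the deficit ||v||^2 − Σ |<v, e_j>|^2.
Σ |<v, e_j>|^2 = 1; ||v||^2 = 6; deficit = 5

Write each e_j = u_j / sqrt(<u_j, u_j>) where u_j is the displayed integer vector. Then <v, e_j> = <v, u_j> / sqrt(<u_j, u_j>), so |<v, e_j>|^2 = <v, u_j>^2 / <u_j, u_j>.
Coefficients: <v, e_1> = 2/sqrt(4), <v, e_2> = 0/sqrt(5).
Square and sum: Σ |<v, e_j>|^2 = 1.
Compute ||v||^2 = v·v = 6.
Deficit = 6 − 1 = 5 ≥ 0, confirming Bessel's inequality. (The deficit equals ||v − Σ <v,e_j> e_j||^2, the squared distance from v to span{e_j}.)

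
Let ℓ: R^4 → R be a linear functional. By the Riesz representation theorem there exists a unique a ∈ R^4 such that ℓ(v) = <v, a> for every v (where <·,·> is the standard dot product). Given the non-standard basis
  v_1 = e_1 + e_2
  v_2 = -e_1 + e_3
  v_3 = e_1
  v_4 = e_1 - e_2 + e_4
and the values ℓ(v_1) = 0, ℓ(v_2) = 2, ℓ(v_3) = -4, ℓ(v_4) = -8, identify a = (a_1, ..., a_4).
a = (-4, 4, -2, 0)

Write a = (a_1, ..., a_4) in the standard basis. For each basis vector v_i, ℓ(v_i) = <v_i, a> is a linear equation in the a_j's. Collect the n equations into a matrix system V a = ℓ, where row i of V is v_i (expressed in the standard basis). Since V is invertible (lower-triangular with 1s on the diagonal, up to permutation), solve by back-substitution:
  V =
[[1, 1, 0, 0],
 [-1, 0, 1, 0],
 [1, 0, 0, 0],
 [1, -1, 0, 1]]
  V a = (0, 2, -4, -8)
Solving gives a = (-4, 4, -2, 0).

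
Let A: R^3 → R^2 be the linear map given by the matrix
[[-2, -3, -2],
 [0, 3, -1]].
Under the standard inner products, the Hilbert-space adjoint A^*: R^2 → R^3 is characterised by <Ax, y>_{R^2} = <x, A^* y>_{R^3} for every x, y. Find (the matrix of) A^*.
A^* = A^T =
[[-2, 0],
 [-3, 3],
 [-2, -1]]

For real matrices with standard dot products, the defining identity <Ax, y> = <x, A^* y> gives (Ax)^T y = x^T (A^*) y, i.e. x^T A^T y = x^T (A^*) y. Since this holds for all x, y, we must have A^* = A^T. Therefore
A^* =
[[-2, 0],
 [-3, 3],
 [-2, -1]].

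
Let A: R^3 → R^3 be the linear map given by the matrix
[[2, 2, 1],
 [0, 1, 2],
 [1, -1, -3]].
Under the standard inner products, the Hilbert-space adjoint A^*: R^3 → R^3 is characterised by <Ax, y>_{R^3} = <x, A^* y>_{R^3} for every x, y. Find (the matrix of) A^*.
A^* = A^T =
[[2, 0, 1],
 [2, 1, -1],
 [1, 2, -3]]

For real matrices with standard dot products, the defining identity <Ax, y> = <x, A^* y> gives (Ax)^T y = x^T (A^*) y, i.e. x^T A^T y = x^T (A^*) y. Since this holds for all x, y, we must have A^* = A^T. Therefore
A^* =
[[2, 0, 1],
 [2, 1, -1],
 [1, 2, -3]].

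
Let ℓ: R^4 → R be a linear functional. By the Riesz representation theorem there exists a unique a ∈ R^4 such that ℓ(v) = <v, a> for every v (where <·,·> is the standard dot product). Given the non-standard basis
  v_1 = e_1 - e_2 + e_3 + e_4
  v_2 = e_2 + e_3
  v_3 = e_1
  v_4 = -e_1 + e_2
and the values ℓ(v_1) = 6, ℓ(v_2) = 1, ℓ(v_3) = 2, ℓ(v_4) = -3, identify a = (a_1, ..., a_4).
a = (2, -1, 2, 1)

Write a = (a_1, ..., a_4) in the standard basis. For each basis vector v_i, ℓ(v_i) = <v_i, a> is a linear equation in the a_j's. Collect the n equations into a matrix system V a = ℓ, where row i of V is v_i (expressed in the standard basis). Since V is invertible (lower-triangular with 1s on the diagonal, up to permutation), solve by back-substitution:
  V =
[[1, -1, 1, 1],
 [0, 1, 1, 0],
 [1, 0, 0, 0],
 [-1, 1, 0, 0]]
  V a = (6, 1, 2, -3)
Solving gives a = (2, -1, 2, 1).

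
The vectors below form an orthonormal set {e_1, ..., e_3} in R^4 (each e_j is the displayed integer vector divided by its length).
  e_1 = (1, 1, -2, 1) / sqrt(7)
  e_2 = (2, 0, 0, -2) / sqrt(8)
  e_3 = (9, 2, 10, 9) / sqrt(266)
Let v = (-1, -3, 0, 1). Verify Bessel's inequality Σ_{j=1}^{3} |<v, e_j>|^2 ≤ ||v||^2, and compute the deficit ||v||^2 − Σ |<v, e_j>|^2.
Σ |<v, e_j>|^2 = 65/19; ||v||^2 = 11; deficit = 144/19

Write each e_j = u_j / sqrt(<u_j, u_j>) where u_j is the displayed integer vector. Then <v, e_j> = <v, u_j> / sqrt(<u_j, u_j>), so |<v, e_j>|^2 = <v, u_j>^2 / <u_j, u_j>.
Coefficients: <v, e_1> = -3/sqrt(7), <v, e_2> = -4/sqrt(8), <v, e_3> = -6/sqrt(266).
Square and sum: Σ |<v, e_j>|^2 = 65/19.
Compute ||v||^2 = v·v = 11.
Deficit = 11 − 65/19 = 144/19 ≥ 0, confirming Bessel's inequality. (The deficit equals ||v − Σ <v,e_j> e_j||^2, the squared distance from v to span{e_j}.)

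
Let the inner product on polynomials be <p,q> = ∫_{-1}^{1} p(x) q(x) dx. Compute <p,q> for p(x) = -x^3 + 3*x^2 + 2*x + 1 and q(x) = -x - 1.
<p,q> = -74/15

Expand the product: p(x)·q(x) = x^4 - 2*x^3 - 5*x^2 - 3*x - 1.
∫_{-1}^{1} of each monomial x^k gives [2/(k+1) if k even, 0 if k odd]. Integrating term-by-term (or equivalently evaluating the antiderivative F(x) = x^5/5 - x^4/2 - 5*x^3/3 - 3*x^2/2 - x at the endpoints):
  F(1) − F(−1) = -67/15 − (7/15) = -74/15.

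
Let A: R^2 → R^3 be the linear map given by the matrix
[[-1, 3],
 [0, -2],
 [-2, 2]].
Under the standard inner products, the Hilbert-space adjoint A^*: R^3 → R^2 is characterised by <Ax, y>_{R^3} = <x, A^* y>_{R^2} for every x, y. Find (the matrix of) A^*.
A^* = A^T =
[[-1, 0, -2],
 [3, -2, 2]]

For real matrices with standard dot products, the defining identity <Ax, y> = <x, A^* y> gives (Ax)^T y = x^T (A^*) y, i.e. x^T A^T y = x^T (A^*) y. Since this holds for all x, y, we must have A^* = A^T. Therefore
A^* =
[[-1, 0, -2],
 [3, -2, 2]].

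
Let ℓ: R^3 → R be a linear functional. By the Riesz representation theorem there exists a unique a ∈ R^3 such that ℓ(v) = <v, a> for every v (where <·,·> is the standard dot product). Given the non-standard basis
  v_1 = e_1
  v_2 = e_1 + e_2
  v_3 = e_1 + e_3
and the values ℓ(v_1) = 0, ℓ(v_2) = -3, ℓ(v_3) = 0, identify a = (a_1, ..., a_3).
a = (0, -3, 0)

Write a = (a_1, ..., a_3) in the standard basis. For each basis vector v_i, ℓ(v_i) = <v_i, a> is a linear equation in the a_j's. Collect the n equations into a matrix system V a = ℓ, where row i of V is v_i (expressed in the standard basis). Since V is invertible (lower-triangular with 1s on the diagonal, up to permutation), solve by back-substitution:
  V =
[[1, 0, 0],
 [1, 1, 0],
 [1, 0, 1]]
  V a = (0, -3, 0)
Solving gives a = (0, -3, 0).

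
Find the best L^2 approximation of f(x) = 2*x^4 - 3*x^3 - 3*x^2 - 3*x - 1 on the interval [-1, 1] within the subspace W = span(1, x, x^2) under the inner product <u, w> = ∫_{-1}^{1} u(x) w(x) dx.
g(x) = -9*x^2/7 - 24*x/5 - 41/35

The best approximation g ∈ W is the orthogonal projection of f onto W. Writing g = a_0 + a_1 x + a_2 x^2, the coefficients solve the normal equations G · a = b where
  G_{ij} = <φ_i, φ_j> and b_i = <f, φ_i>, with φ_0 = 1, φ_1 = x, φ_2 = x^2.
G =
  [2, 0, 2/3]
  [0, 2/3, 0]
  [2/3, 0, 2/5],
b = (-16/5, -16/5, -136/105).
Solving gives a_0 = -41/35, a_1 = -24/5, a_2 = -9/7, so
  g(x) = -9*x^2/7 - 24*x/5 - 41/35.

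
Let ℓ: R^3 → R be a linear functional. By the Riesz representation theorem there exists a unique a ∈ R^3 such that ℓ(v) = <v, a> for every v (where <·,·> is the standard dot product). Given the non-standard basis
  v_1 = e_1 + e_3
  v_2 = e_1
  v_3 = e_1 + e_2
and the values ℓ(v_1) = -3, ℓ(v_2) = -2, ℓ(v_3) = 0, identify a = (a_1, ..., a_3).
a = (-2, 2, -1)

Write a = (a_1, ..., a_3) in the standard basis. For each basis vector v_i, ℓ(v_i) = <v_i, a> is a linear equation in the a_j's. Collect the n equations into a matrix system V a = ℓ, where row i of V is v_i (expressed in the standard basis). Since V is invertible (lower-triangular with 1s on the diagonal, up to permutation), solve by back-substitution:
  V =
[[1, 0, 1],
 [1, 0, 0],
 [1, 1, 0]]
  V a = (-3, -2, 0)
Solving gives a = (-2, 2, -1).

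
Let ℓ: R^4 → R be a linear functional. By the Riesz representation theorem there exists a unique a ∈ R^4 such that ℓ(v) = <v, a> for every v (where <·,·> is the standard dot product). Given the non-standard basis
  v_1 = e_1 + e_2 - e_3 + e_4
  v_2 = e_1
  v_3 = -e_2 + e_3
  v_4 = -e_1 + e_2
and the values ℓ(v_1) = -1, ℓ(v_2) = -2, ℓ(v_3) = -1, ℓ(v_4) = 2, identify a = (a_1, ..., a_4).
a = (-2, 0, -1, 0)

Write a = (a_1, ..., a_4) in the standard basis. For each basis vector v_i, ℓ(v_i) = <v_i, a> is a linear equation in the a_j's. Collect the n equations into a matrix system V a = ℓ, where row i of V is v_i (expressed in the standard basis). Since V is invertible (lower-triangular with 1s on the diagonal, up to permutation), solve by back-substitution:
  V =
[[1, 1, -1, 1],
 [1, 0, 0, 0],
 [0, -1, 1, 0],
 [-1, 1, 0, 0]]
  V a = (-1, -2, -1, 2)
Solving gives a = (-2, 0, -1, 0).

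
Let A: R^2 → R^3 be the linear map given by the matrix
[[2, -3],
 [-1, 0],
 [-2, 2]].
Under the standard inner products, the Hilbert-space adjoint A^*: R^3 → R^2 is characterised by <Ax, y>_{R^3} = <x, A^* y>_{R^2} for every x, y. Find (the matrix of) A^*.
A^* = A^T =
[[2, -1, -2],
 [-3, 0, 2]]

For real matrices with standard dot products, the defining identity <Ax, y> = <x, A^* y> gives (Ax)^T y = x^T (A^*) y, i.e. x^T A^T y = x^T (A^*) y. Since this holds for all x, y, we must have A^* = A^T. Therefore
A^* =
[[2, -1, -2],
 [-3, 0, 2]].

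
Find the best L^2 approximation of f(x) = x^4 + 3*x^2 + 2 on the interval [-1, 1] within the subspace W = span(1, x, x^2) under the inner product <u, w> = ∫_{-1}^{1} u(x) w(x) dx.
g(x) = 27*x^2/7 + 67/35

The best approximation g ∈ W is the orthogonal projection of f onto W. Writing g = a_0 + a_1 x + a_2 x^2, the coefficients solve the normal equations G · a = b where
  G_{ij} = <φ_i, φ_j> and b_i = <f, φ_i>, with φ_0 = 1, φ_1 = x, φ_2 = x^2.
G =
  [2, 0, 2/3]
  [0, 2/3, 0]
  [2/3, 0, 2/5],
b = (32/5, 0, 296/105).
Solving gives a_0 = 67/35, a_1 = 0, a_2 = 27/7, so
  g(x) = 27*x^2/7 + 67/35.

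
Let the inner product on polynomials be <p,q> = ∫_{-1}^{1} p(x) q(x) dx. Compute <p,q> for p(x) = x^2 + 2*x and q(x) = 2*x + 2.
<p,q> = 4

Expand the product: p(x)·q(x) = 2*x^3 + 6*x^2 + 4*x.
∫_{-1}^{1} of each monomial x^k gives [2/(k+1) if k even, 0 if k odd]. Integrating term-by-term (or equivalently evaluating the antiderivative F(x) = x^4/2 + 2*x^3 + 2*x^2 at the endpoints):
  F(1) − F(−1) = 9/2 − (1/2) = 4.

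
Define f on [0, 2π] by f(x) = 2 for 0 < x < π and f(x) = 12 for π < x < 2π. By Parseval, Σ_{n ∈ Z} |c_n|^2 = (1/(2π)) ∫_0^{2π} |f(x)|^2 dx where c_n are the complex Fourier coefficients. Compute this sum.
Σ |c_n|^2 = 74

Parseval equates the L^2 energy of f (normalised by 1/(2π)) with the ℓ^2 sum of its Fourier coefficients: (1/(2π)) ∫_0^{2π} |f|^2 = Σ |c_n|^2.
Compute the left side: (1/(2π)) [∫_0^π 2^2 dx + ∫_π^{2π} 12^2 dx] = (1/(2π)) · (4π + 144π) = (4 + 144)/2 = 74.
So Σ_{n ∈ Z} |c_n|^2 = 74.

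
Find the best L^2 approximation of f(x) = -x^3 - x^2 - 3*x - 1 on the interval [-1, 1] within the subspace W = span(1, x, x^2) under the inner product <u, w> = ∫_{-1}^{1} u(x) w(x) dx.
g(x) = -x^2 - 18*x/5 - 1

The best approximation g ∈ W is the orthogonal projection of f onto W. Writing g = a_0 + a_1 x + a_2 x^2, the coefficients solve the normal equations G · a = b where
  G_{ij} = <φ_i, φ_j> and b_i = <f, φ_i>, with φ_0 = 1, φ_1 = x, φ_2 = x^2.
G =
  [2, 0, 2/3]
  [0, 2/3, 0]
  [2/3, 0, 2/5],
b = (-8/3, -12/5, -16/15).
Solving gives a_0 = -1, a_1 = -18/5, a_2 = -1, so
  g(x) = -x^2 - 18*x/5 - 1.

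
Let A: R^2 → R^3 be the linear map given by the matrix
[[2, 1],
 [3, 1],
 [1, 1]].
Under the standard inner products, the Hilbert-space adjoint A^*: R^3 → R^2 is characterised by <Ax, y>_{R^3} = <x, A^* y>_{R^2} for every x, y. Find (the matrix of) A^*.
A^* = A^T =
[[2, 3, 1],
 [1, 1, 1]]

For real matrices with standard dot products, the defining identity <Ax, y> = <x, A^* y> gives (Ax)^T y = x^T (A^*) y, i.e. x^T A^T y = x^T (A^*) y. Since this holds for all x, y, we must have A^* = A^T. Therefore
A^* =
[[2, 3, 1],
 [1, 1, 1]].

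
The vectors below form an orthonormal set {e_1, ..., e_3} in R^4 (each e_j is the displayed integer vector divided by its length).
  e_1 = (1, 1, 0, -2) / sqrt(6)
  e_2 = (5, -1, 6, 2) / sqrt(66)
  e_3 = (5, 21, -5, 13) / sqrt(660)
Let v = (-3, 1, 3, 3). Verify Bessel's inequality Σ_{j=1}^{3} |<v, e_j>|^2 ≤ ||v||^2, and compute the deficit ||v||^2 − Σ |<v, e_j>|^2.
Σ |<v, e_j>|^2 = 13; ||v||^2 = 28; deficit = 15

Write each e_j = u_j / sqrt(<u_j, u_j>) where u_j is the displayed integer vector. Then <v, e_j> = <v, u_j> / sqrt(<u_j, u_j>), so |<v, e_j>|^2 = <v, u_j>^2 / <u_j, u_j>.
Coefficients: <v, e_1> = -8/sqrt(6), <v, e_2> = 8/sqrt(66), <v, e_3> = 30/sqrt(660).
Square and sum: Σ |<v, e_j>|^2 = 13.
Compute ||v||^2 = v·v = 28.
Deficit = 28 − 13 = 15 ≥ 0, confirming Bessel's inequality. (The deficit equals ||v − Σ <v,e_j> e_j||^2, the squared distance from v to span{e_j}.)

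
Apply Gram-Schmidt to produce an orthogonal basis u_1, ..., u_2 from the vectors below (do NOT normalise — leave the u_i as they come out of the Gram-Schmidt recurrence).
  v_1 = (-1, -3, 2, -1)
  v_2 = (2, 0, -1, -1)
Orthogonal basis:
  u_1 = (-1, -3, 2, -1)
  u_2 = (9/5, -3/5, -3/5, -6/5)

Apply the Gram-Schmidt recurrence
  u_1 = v_1
  u_i = v_i − Σ_{j<i} ((v_i · u_j) / (u_j · u_j)) · u_j.

Step by step this gives:
  u_1 = (-1, -3, 2, -1)
  u_2 = (9/5, -3/5, -3/5, -6/5)

Orthogonality check:
  u_2 · u_1 = 0 (should be 0)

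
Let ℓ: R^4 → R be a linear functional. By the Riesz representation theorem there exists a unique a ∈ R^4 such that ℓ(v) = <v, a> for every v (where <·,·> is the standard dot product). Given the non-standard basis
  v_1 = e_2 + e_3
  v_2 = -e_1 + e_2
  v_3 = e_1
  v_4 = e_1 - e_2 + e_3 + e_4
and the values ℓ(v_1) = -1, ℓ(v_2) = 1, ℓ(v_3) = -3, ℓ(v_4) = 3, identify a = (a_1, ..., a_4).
a = (-3, -2, 1, 3)

Write a = (a_1, ..., a_4) in the standard basis. For each basis vector v_i, ℓ(v_i) = <v_i, a> is a linear equation in the a_j's. Collect the n equations into a matrix system V a = ℓ, where row i of V is v_i (expressed in the standard basis). Since V is invertible (lower-triangular with 1s on the diagonal, up to permutation), solve by back-substitution:
  V =
[[0, 1, 1, 0],
 [-1, 1, 0, 0],
 [1, 0, 0, 0],
 [1, -1, 1, 1]]
  V a = (-1, 1, -3, 3)
Solving gives a = (-3, -2, 1, 3).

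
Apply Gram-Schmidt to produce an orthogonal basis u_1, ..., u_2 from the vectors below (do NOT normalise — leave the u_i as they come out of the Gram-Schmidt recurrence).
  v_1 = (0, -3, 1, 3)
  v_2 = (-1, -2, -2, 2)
Orthogonal basis:
  u_1 = (0, -3, 1, 3)
  u_2 = (-1, -8/19, -48/19, 8/19)

Apply the Gram-Schmidt recurrence
  u_1 = v_1
  u_i = v_i − Σ_{j<i} ((v_i · u_j) / (u_j · u_j)) · u_j.

Step by step this gives:
  u_1 = (0, -3, 1, 3)
  u_2 = (-1, -8/19, -48/19, 8/19)

Orthogonality check:
  u_2 · u_1 = 0 (should be 0)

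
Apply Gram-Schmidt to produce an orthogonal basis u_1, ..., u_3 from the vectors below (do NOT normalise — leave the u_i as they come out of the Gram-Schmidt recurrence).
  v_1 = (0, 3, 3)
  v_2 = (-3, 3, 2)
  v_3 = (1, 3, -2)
Orthogonal basis:
  u_1 = (0, 3, 3)
  u_2 = (-3, 1/2, -1/2)
  u_3 = (16/19, 48/19, -48/19)

Apply the Gram-Schmidt recurrence
  u_1 = v_1
  u_i = v_i − Σ_{j<i} ((v_i · u_j) / (u_j · u_j)) · u_j.

Step by step this gives:
  u_1 = (0, 3, 3)
  u_2 = (-3, 1/2, -1/2)
  u_3 = (16/19, 48/19, -48/19)

Orthogonality check:
  u_2 · u_1 = 0 (should be 0)
  u_3 · u_1 = 0 (should be 0)
  u_3 · u_2 = 0 (should be 0)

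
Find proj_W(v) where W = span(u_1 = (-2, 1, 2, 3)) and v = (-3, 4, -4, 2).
proj_W(v) = (-8/9, 4/9, 8/9, 4/3)

Set up U = [u_1 | ... | u_1] ∈ R^(4×1). The projector onto W = col(U) is P = U (U^T U)^(-1) U^T.
Compute U^T U =
  [18],
and U^T v = (8).
Solve U^T U · c = U^T v for the coefficients: c = (4/9). The projection is proj_W(v) = U c.
Check: (v - proj_W(v)) · u_1 = 0  (should be 0).
Result: proj_W(v) = (-8/9, 4/9, 8/9, 4/3).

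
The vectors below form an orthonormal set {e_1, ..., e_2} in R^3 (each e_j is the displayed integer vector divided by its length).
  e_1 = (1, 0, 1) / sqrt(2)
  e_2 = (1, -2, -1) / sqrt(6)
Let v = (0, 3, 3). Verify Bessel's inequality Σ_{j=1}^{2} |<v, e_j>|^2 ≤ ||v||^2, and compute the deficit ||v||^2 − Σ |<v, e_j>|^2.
Σ |<v, e_j>|^2 = 18; ||v||^2 = 18; deficit = 0

Write each e_j = u_j / sqrt(<u_j, u_j>) where u_j is the displayed integer vector. Then <v, e_j> = <v, u_j> / sqrt(<u_j, u_j>), so |<v, e_j>|^2 = <v, u_j>^2 / <u_j, u_j>.
Coefficients: <v, e_1> = 3/sqrt(2), <v, e_2> = -9/sqrt(6).
Square and sum: Σ |<v, e_j>|^2 = 18.
Compute ||v||^2 = v·v = 18.
Deficit = 18 − 18 = 0 ≥ 0, confirming Bessel's inequality. (The deficit equals ||v − Σ <v,e_j> e_j||^2, the squared distance from v to span{e_j}.)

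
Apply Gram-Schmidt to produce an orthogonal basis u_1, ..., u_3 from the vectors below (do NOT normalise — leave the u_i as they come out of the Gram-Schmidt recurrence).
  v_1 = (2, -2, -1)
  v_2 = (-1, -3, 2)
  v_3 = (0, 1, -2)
Orthogonal basis:
  u_1 = (2, -2, -1)
  u_2 = (-13/9, -23/9, 20/9)
  u_3 = (-91/122, -39/122, -52/61)

Apply the Gram-Schmidt recurrence
  u_1 = v_1
  u_i = v_i − Σ_{j<i} ((v_i · u_j) / (u_j · u_j)) · u_j.

Step by step this gives:
  u_1 = (2, -2, -1)
  u_2 = (-13/9, -23/9, 20/9)
  u_3 = (-91/122, -39/122, -52/61)

Orthogonality check:
  u_2 · u_1 = 0 (should be 0)
  u_3 · u_1 = 0 (should be 0)
  u_3 · u_2 = 0 (should be 0)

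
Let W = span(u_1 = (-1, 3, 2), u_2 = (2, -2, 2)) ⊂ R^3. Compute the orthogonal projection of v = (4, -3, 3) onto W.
proj_W(v) = (127/38, -129/38, 62/19)

Set up U = [u_1 | ... | u_2] ∈ R^(3×2). The projector onto W = col(U) is P = U (U^T U)^(-1) U^T.
Compute U^T U =
  [14, -4]
  [-4, 12],
and U^T v = (-7, 20).
Solve U^T U · c = U^T v for the coefficients: c = (-1/38, 63/38). The projection is proj_W(v) = U c.
Check: (v - proj_W(v)) · u_1 = 0  (should be 0).
Check: (v - proj_W(v)) · u_2 = 0  (should be 0).
Result: proj_W(v) = (127/38, -129/38, 62/19).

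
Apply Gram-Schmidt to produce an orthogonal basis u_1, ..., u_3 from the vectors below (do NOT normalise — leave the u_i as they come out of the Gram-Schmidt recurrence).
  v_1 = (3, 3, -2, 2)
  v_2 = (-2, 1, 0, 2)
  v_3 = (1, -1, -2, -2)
Orthogonal basis:
  u_1 = (3, 3, -2, 2)
  u_2 = (-55/26, 23/26, 1/13, 25/13)
  u_3 = (-152/233, -72/233, -452/233, -116/233)

Apply the Gram-Schmidt recurrence
  u_1 = v_1
  u_i = v_i − Σ_{j<i} ((v_i · u_j) / (u_j · u_j)) · u_j.

Step by step this gives:
  u_1 = (3, 3, -2, 2)
  u_2 = (-55/26, 23/26, 1/13, 25/13)
  u_3 = (-152/233, -72/233, -452/233, -116/233)

Orthogonality check:
  u_2 · u_1 = 0 (should be 0)
  u_3 · u_1 = 0 (should be 0)
  u_3 · u_2 = 0 (should be 0)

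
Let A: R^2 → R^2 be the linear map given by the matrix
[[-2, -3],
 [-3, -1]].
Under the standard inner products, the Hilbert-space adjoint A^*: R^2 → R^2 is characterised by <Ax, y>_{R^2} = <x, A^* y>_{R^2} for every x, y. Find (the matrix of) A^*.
A^* = A^T =
[[-2, -3],
 [-3, -1]]

For real matrices with standard dot products, the defining identity <Ax, y> = <x, A^* y> gives (Ax)^T y = x^T (A^*) y, i.e. x^T A^T y = x^T (A^*) y. Since this holds for all x, y, we must have A^* = A^T. Therefore
A^* =
[[-2, -3],
 [-3, -1]].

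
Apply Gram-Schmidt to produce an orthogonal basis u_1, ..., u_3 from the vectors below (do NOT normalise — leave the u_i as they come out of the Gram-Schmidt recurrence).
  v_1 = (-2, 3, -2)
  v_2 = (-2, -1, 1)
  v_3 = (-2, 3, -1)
Orthogonal basis:
  u_1 = (-2, 3, -2)
  u_2 = (-36/17, -14/17, 15/17)
  u_3 = (8/101, 48/101, 64/101)

Apply the Gram-Schmidt recurrence
  u_1 = v_1
  u_i = v_i − Σ_{j<i} ((v_i · u_j) / (u_j · u_j)) · u_j.

Step by step this gives:
  u_1 = (-2, 3, -2)
  u_2 = (-36/17, -14/17, 15/17)
  u_3 = (8/101, 48/101, 64/101)

Orthogonality check:
  u_2 · u_1 = 0 (should be 0)
  u_3 · u_1 = 0 (should be 0)
  u_3 · u_2 = 0 (should be 0)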